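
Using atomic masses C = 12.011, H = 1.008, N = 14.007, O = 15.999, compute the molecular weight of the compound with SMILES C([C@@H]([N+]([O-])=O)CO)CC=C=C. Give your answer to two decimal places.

Molecular formula: C7H11NO3.
M = 7×12.011 + 11×1.008 + 1×14.007 + 3×15.999 = 157.17 g/mol.

157.17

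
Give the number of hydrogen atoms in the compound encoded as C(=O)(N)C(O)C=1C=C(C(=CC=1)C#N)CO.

Hydrogens are implicit in SMILES; fill each atom to its normal valence:
  3 × C (aromatic): 1 H each → 3
  3 × C (aromatic): no H
  2 × C: no H
  2 × O: 1 H each → 2
  1 × C: 2 H
  1 × C: 1 H
  1 × N: 2 H
  1 × N: no H
  1 × O: no H
  Total hydrogens = 10.

10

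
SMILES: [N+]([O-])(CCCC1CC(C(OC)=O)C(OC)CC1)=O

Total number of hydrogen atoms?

Hydrogens are implicit in SMILES; fill each atom to its normal valence:
  6 × C: 2 H each → 12
  4 × O: no H
  3 × C: 1 H each → 3
  2 × C: 3 H each → 6
  1 × C: no H
  1 × N (charge +1): no H
  1 × O (charge -1): no H
  Total hydrogens = 21.

21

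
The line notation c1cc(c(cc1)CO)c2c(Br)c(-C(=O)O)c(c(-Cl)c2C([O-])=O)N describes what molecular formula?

C15H10BrClNO5-

Heavy atoms from the SMILES: 1 Br, 15 C, 1 Cl, 1 N, 5 O.
Implicit hydrogens by atom environment:
  8 × C (aromatic): no H
  4 × C (aromatic): 1 H each → 4
  2 × C: no H
  2 × O: 1 H each → 2
  2 × O: no H
  1 × Br: no H
  1 × C: 2 H
  1 × Cl: no H
  1 × N: 2 H
  1 × O (charge -1): no H
  Total hydrogens = 10.
Net charge -1.
Molecular formula: C15H10BrClNO5-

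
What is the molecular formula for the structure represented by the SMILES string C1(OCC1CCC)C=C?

Heavy atoms from the SMILES: 8 C, 1 O.
Implicit hydrogens by atom environment:
  4 × C: 2 H each → 8
  3 × C: 1 H each → 3
  1 × C: 3 H
  1 × O: no H
  Total hydrogens = 14.
Molecular formula: C8H14O

C8H14O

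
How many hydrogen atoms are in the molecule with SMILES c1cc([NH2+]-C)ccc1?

10

Hydrogens are implicit in SMILES; fill each atom to its normal valence:
  5 × C (aromatic): 1 H each → 5
  1 × C: 3 H
  1 × C (aromatic): no H
  1 × N (charge +1): 2 H
  Total hydrogens = 10.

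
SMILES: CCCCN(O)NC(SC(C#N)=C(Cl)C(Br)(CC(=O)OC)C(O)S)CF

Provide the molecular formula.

C14H22BrClFN3O4S2

Heavy atoms from the SMILES: 1 Br, 14 C, 1 Cl, 1 F, 3 N, 4 O, 2 S.
Implicit hydrogens by atom environment:
  5 × C: 2 H each → 10
  5 × C: no H
  2 × C: 3 H each → 6
  2 × C: 1 H each → 2
  2 × N: no H
  2 × O: 1 H each → 2
  2 × O: no H
  1 × Br: no H
  1 × Cl: no H
  1 × F: no H
  1 × N: 1 H
  1 × S: 1 H
  1 × S: no H
  Total hydrogens = 22.
Molecular formula: C14H22BrClFN3O4S2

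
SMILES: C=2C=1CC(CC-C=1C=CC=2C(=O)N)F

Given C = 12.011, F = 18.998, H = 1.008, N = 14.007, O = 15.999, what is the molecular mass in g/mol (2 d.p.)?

193.22

Molecular formula: C11H12FNO.
M = 11×12.011 + 1×18.998 + 12×1.008 + 1×14.007 + 1×15.999 = 193.22 g/mol.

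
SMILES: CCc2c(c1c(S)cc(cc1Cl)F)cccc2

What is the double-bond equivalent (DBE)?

8

Molecular formula from the SMILES: C14H12ClFS.
DoU = (2C + 2 + N − H − X)/2 = (2·14 + 2 + 0 − 12 − 2)/2 = 16/2 = 8.
(Structurally: 2 ring(s) + 6 π bond(s) = 8.)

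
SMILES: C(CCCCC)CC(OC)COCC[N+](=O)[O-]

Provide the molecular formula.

C12H25NO4

Heavy atoms from the SMILES: 12 C, 1 N, 4 O.
Implicit hydrogens by atom environment:
  9 × C: 2 H each → 18
  3 × O: no H
  2 × C: 3 H each → 6
  1 × C: 1 H
  1 × N (charge +1): no H
  1 × O (charge -1): no H
  Total hydrogens = 25.
Molecular formula: C12H25NO4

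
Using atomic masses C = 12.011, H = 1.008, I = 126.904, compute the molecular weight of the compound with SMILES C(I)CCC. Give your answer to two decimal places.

Molecular formula: C4H9I.
M = 4×12.011 + 9×1.008 + 1×126.904 = 184.02 g/mol.

184.02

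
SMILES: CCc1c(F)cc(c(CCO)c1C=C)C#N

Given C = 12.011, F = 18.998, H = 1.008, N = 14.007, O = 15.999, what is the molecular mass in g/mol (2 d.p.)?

219.26

Molecular formula: C13H14FNO.
M = 13×12.011 + 1×18.998 + 14×1.008 + 1×14.007 + 1×15.999 = 219.26 g/mol.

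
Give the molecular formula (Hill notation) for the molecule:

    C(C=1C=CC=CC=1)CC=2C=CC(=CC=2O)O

C14H14O2

Heavy atoms from the SMILES: 14 C, 2 O.
Implicit hydrogens by atom environment:
  8 × C (aromatic): 1 H each → 8
  4 × C (aromatic): no H
  2 × C: 2 H each → 4
  2 × O: 1 H each → 2
  Total hydrogens = 14.
Molecular formula: C14H14O2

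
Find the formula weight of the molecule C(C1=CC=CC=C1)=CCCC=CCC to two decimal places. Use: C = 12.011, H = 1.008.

Molecular formula: C14H18.
M = 14×12.011 + 18×1.008 = 186.30 g/mol.

186.30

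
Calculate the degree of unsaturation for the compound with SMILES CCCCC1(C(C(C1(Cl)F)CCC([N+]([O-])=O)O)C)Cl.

2

Molecular formula from the SMILES: C12H20Cl2FNO3.
DoU = (2C + 2 + N − H − X)/2 = (2·12 + 2 + 1 − 20 − 3)/2 = 4/2 = 2.
(Structurally: 1 ring(s) + 1 π bond(s) = 2.)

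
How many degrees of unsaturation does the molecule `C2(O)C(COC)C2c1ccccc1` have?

5

Molecular formula from the SMILES: C11H14O2.
DoU = (2C + 2 + N − H − X)/2 = (2·11 + 2 + 0 − 14 − 0)/2 = 10/2 = 5.
(Structurally: 2 ring(s) + 3 π bond(s) = 5.)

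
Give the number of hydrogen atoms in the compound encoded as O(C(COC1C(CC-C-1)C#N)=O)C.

13

Hydrogens are implicit in SMILES; fill each atom to its normal valence:
  4 × C: 2 H each → 8
  3 × O: no H
  2 × C: 1 H each → 2
  2 × C: no H
  1 × C: 3 H
  1 × N: no H
  Total hydrogens = 13.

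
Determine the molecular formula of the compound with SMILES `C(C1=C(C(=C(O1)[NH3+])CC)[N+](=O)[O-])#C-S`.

Heavy atoms from the SMILES: 8 C, 2 N, 3 O, 1 S.
Implicit hydrogens by atom environment:
  4 × C (aromatic): no H
  2 × C: no H
  1 × C: 3 H
  1 × C: 2 H
  1 × N (charge +1): 3 H
  1 × N (charge +1): no H
  1 × O (aromatic): no H
  1 × O: no H
  1 × O (charge -1): no H
  1 × S: 1 H
  Total hydrogens = 9.
Net charge +1.
Molecular formula: C8H9N2O3S+

C8H9N2O3S+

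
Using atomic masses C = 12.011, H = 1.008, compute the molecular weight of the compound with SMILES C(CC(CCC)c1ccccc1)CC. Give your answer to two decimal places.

Molecular formula: C14H22.
M = 14×12.011 + 22×1.008 = 190.33 g/mol.

190.33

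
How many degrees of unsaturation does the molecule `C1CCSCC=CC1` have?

2

Molecular formula from the SMILES: C7H12S.
DoU = (2C + 2 + N − H − X)/2 = (2·7 + 2 + 0 − 12 − 0)/2 = 4/2 = 2.
(Structurally: 1 ring(s) + 1 π bond(s) = 2.)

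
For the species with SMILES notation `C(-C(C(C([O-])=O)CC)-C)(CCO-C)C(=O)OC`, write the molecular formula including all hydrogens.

Heavy atoms from the SMILES: 12 C, 5 O.
Implicit hydrogens by atom environment:
  4 × C: 3 H each → 12
  4 × O: no H
  3 × C: 2 H each → 6
  3 × C: 1 H each → 3
  2 × C: no H
  1 × O (charge -1): no H
  Total hydrogens = 21.
Net charge -1.
Molecular formula: C12H21O5-

C12H21O5-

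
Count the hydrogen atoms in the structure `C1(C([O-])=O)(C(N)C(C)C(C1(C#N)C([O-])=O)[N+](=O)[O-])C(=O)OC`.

11

Hydrogens are implicit in SMILES; fill each atom to its normal valence:
  6 × C: no H
  5 × O: no H
  3 × C: 1 H each → 3
  3 × O (charge -1): no H
  2 × C: 3 H each → 6
  1 × N: 2 H
  1 × N: no H
  1 × N (charge +1): no H
  Total hydrogens = 11.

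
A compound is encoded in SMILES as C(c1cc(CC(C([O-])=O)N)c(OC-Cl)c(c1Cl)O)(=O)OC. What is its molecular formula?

Heavy atoms from the SMILES: 12 C, 2 Cl, 1 N, 6 O.
Implicit hydrogens by atom environment:
  5 × C (aromatic): no H
  4 × O: no H
  2 × C: 2 H each → 4
  2 × C: no H
  2 × Cl: no H
  1 × C: 3 H
  1 × C (aromatic): 1 H
  1 × C: 1 H
  1 × N: 2 H
  1 × O: 1 H
  1 × O (charge -1): no H
  Total hydrogens = 12.
Net charge -1.
Molecular formula: C12H12Cl2NO6-

C12H12Cl2NO6-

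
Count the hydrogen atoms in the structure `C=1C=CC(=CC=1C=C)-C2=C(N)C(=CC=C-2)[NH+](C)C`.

Hydrogens are implicit in SMILES; fill each atom to its normal valence:
  7 × C (aromatic): 1 H each → 7
  5 × C (aromatic): no H
  2 × C: 3 H each → 6
  1 × C: 2 H
  1 × C: 1 H
  1 × N: 2 H
  1 × N (charge +1): 1 H
  Total hydrogens = 19.

19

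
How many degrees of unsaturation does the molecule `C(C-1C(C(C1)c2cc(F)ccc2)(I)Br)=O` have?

Molecular formula from the SMILES: C11H9BrFIO.
DoU = (2C + 2 + N − H − X)/2 = (2·11 + 2 + 0 − 9 − 3)/2 = 12/2 = 6.
(Structurally: 2 ring(s) + 4 π bond(s) = 6.)

6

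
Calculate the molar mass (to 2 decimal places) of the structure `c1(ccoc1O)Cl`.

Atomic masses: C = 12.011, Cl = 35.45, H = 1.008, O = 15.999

118.52

Molecular formula: C4H3ClO2.
M = 4×12.011 + 1×35.45 + 3×1.008 + 2×15.999 = 118.52 g/mol.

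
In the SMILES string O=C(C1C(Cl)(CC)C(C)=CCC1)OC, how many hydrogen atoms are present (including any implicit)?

Hydrogens are implicit in SMILES; fill each atom to its normal valence:
  3 × C: 3 H each → 9
  3 × C: 2 H each → 6
  3 × C: no H
  2 × C: 1 H each → 2
  2 × O: no H
  1 × Cl: no H
  Total hydrogens = 17.

17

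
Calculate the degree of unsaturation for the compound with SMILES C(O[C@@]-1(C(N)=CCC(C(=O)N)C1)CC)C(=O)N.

Molecular formula from the SMILES: C11H19N3O3.
DoU = (2C + 2 + N − H − X)/2 = (2·11 + 2 + 3 − 19 − 0)/2 = 8/2 = 4.
(Structurally: 1 ring(s) + 3 π bond(s) = 4.)

4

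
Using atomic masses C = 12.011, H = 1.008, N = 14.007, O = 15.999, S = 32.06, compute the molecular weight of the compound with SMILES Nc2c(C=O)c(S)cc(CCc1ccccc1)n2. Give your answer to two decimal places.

258.34

Molecular formula: C14H14N2OS.
M = 14×12.011 + 14×1.008 + 2×14.007 + 1×15.999 + 1×32.06 = 258.34 g/mol.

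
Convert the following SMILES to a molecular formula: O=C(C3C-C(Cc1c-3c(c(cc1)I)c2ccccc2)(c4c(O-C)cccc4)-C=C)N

Heavy atoms from the SMILES: 26 C, 1 I, 1 N, 2 O.
Implicit hydrogens by atom environment:
  11 × C (aromatic): 1 H each → 11
  7 × C (aromatic): no H
  3 × C: 2 H each → 6
  2 × C: 1 H each → 2
  2 × C: no H
  2 × O: no H
  1 × C: 3 H
  1 × I: no H
  1 × N: 2 H
  Total hydrogens = 24.
Molecular formula: C26H24INO2

C26H24INO2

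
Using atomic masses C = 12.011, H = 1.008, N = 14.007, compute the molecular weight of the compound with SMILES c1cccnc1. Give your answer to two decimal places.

Molecular formula: C5H5N.
M = 5×12.011 + 5×1.008 + 1×14.007 = 79.10 g/mol.

79.10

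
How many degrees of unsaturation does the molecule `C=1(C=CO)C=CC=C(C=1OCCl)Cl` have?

Molecular formula from the SMILES: C9H8Cl2O2.
DoU = (2C + 2 + N − H − X)/2 = (2·9 + 2 + 0 − 8 − 2)/2 = 10/2 = 5.
(Structurally: 1 ring(s) + 4 π bond(s) = 5.)

5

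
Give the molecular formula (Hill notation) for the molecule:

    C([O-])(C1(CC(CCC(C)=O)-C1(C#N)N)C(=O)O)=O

C11H13N2O5-

Heavy atoms from the SMILES: 11 C, 2 N, 5 O.
Implicit hydrogens by atom environment:
  6 × C: no H
  3 × C: 2 H each → 6
  3 × O: no H
  1 × C: 3 H
  1 × C: 1 H
  1 × N: 2 H
  1 × N: no H
  1 × O: 1 H
  1 × O (charge -1): no H
  Total hydrogens = 13.
Net charge -1.
Molecular formula: C11H13N2O5-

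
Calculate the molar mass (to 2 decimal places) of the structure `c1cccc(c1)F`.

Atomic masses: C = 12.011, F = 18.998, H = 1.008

Molecular formula: C6H5F.
M = 6×12.011 + 1×18.998 + 5×1.008 = 96.10 g/mol.

96.10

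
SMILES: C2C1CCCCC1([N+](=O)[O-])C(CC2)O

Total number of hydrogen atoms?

17

Hydrogens are implicit in SMILES; fill each atom to its normal valence:
  7 × C: 2 H each → 14
  2 × C: 1 H each → 2
  1 × C: no H
  1 × N (charge +1): no H
  1 × O: 1 H
  1 × O: no H
  1 × O (charge -1): no H
  Total hydrogens = 17.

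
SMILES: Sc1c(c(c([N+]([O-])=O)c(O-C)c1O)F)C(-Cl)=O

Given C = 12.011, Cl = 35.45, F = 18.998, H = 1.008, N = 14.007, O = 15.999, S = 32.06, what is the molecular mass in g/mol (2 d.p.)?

281.64

Molecular formula: C8H5ClFNO5S.
M = 8×12.011 + 1×35.45 + 1×18.998 + 5×1.008 + 1×14.007 + 5×15.999 + 1×32.06 = 281.64 g/mol.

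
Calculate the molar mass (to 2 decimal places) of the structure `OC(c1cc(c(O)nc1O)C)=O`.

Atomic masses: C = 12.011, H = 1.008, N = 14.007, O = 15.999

Molecular formula: C7H7NO4.
M = 7×12.011 + 7×1.008 + 1×14.007 + 4×15.999 = 169.14 g/mol.

169.14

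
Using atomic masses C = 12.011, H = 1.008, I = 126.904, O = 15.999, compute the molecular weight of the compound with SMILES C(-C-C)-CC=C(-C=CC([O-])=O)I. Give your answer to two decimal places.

Molecular formula: C9H12IO2-.
M = 9×12.011 + 12×1.008 + 1×126.904 + 2×15.999 = 279.10 g/mol.

279.10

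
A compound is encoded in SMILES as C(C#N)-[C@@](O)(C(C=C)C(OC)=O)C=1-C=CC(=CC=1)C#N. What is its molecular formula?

Heavy atoms from the SMILES: 15 C, 2 N, 3 O.
Implicit hydrogens by atom environment:
  4 × C (aromatic): 1 H each → 4
  4 × C: no H
  2 × C: 2 H each → 4
  2 × C: 1 H each → 2
  2 × C (aromatic): no H
  2 × N: no H
  2 × O: no H
  1 × C: 3 H
  1 × O: 1 H
  Total hydrogens = 14.
Molecular formula: C15H14N2O3

C15H14N2O3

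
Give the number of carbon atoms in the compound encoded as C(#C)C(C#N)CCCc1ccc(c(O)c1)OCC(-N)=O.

15

The symbol for carbon appears 15 times in the SMILES. Lowercase c denotes aromatic carbon and counts toward C.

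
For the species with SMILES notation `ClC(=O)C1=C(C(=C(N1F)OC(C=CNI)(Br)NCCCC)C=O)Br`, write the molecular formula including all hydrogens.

Heavy atoms from the SMILES: 2 Br, 13 C, 1 Cl, 1 F, 1 I, 3 N, 3 O.
Implicit hydrogens by atom environment:
  4 × C (aromatic): no H
  3 × C: 2 H each → 6
  3 × C: 1 H each → 3
  3 × O: no H
  2 × Br: no H
  2 × C: no H
  2 × N: 1 H each → 2
  1 × C: 3 H
  1 × Cl: no H
  1 × F: no H
  1 × I: no H
  1 × N (aromatic): no H
  Total hydrogens = 14.
Molecular formula: C13H14Br2ClFIN3O3

C13H14Br2ClFIN3O3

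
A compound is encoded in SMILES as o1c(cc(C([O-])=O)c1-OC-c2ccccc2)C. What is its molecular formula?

Heavy atoms from the SMILES: 13 C, 4 O.
Implicit hydrogens by atom environment:
  6 × C (aromatic): 1 H each → 6
  4 × C (aromatic): no H
  2 × O: no H
  1 × C: 3 H
  1 × C: 2 H
  1 × C: no H
  1 × O (aromatic): no H
  1 × O (charge -1): no H
  Total hydrogens = 11.
Net charge -1.
Molecular formula: C13H11O4-

C13H11O4-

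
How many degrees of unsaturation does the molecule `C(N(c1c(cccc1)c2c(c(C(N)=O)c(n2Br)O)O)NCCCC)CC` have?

8

Molecular formula from the SMILES: C18H25BrN4O3.
DoU = (2C + 2 + N − H − X)/2 = (2·18 + 2 + 4 − 25 − 1)/2 = 16/2 = 8.
(Structurally: 2 ring(s) + 6 π bond(s) = 8.)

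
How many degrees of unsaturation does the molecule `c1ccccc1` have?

4

Molecular formula from the SMILES: C6H6.
DoU = (2C + 2 + N − H − X)/2 = (2·6 + 2 + 0 − 6 − 0)/2 = 8/2 = 4.
(Structurally: 1 ring(s) + 3 π bond(s) = 4.)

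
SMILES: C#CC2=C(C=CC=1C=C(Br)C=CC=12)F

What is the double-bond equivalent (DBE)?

9

Molecular formula from the SMILES: C12H6BrF.
DoU = (2C + 2 + N − H − X)/2 = (2·12 + 2 + 0 − 6 − 2)/2 = 18/2 = 9.
(Structurally: 2 ring(s) + 7 π bond(s) = 9.)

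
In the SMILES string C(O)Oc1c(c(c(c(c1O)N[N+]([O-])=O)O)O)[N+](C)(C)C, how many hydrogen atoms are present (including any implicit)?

Hydrogens are implicit in SMILES; fill each atom to its normal valence:
  6 × C (aromatic): no H
  4 × O: 1 H each → 4
  3 × C: 3 H each → 9
  2 × N (charge +1): no H
  2 × O: no H
  1 × C: 2 H
  1 × N: 1 H
  1 × O (charge -1): no H
  Total hydrogens = 16.

16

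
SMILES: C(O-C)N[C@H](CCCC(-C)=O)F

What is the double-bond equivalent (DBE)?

1

Molecular formula from the SMILES: C8H16FNO2.
DoU = (2C + 2 + N − H − X)/2 = (2·8 + 2 + 1 − 16 − 1)/2 = 2/2 = 1.
(Structurally: 0 ring(s) + 1 π bond(s) = 1.)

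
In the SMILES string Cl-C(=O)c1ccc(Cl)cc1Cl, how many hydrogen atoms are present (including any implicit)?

3

Hydrogens are implicit in SMILES; fill each atom to its normal valence:
  3 × C (aromatic): 1 H each → 3
  3 × C (aromatic): no H
  3 × Cl: no H
  1 × C: no H
  1 × O: no H
  Total hydrogens = 3.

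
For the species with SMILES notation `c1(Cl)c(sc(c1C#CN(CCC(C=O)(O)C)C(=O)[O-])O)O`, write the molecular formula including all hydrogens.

Heavy atoms from the SMILES: 12 C, 1 Cl, 1 N, 6 O, 1 S.
Implicit hydrogens by atom environment:
  4 × C (aromatic): no H
  4 × C: no H
  3 × O: 1 H each → 3
  2 × C: 2 H each → 4
  2 × O: no H
  1 × C: 3 H
  1 × C: 1 H
  1 × Cl: no H
  1 × N: no H
  1 × O (charge -1): no H
  1 × S (aromatic): no H
  Total hydrogens = 11.
Net charge -1.
Molecular formula: C12H11ClNO6S-

C12H11ClNO6S-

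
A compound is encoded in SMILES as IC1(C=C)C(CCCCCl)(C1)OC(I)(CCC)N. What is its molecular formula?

C13H22ClI2NO

Heavy atoms from the SMILES: 13 C, 1 Cl, 2 I, 1 N, 1 O.
Implicit hydrogens by atom environment:
  8 × C: 2 H each → 16
  3 × C: no H
  2 × I: no H
  1 × C: 3 H
  1 × C: 1 H
  1 × Cl: no H
  1 × N: 2 H
  1 × O: no H
  Total hydrogens = 22.
Molecular formula: C13H22ClI2NO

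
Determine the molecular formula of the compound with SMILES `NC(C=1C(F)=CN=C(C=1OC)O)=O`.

Heavy atoms from the SMILES: 7 C, 1 F, 2 N, 3 O.
Implicit hydrogens by atom environment:
  4 × C (aromatic): no H
  2 × O: no H
  1 × C: 3 H
  1 × C (aromatic): 1 H
  1 × C: no H
  1 × F: no H
  1 × N: 2 H
  1 × N (aromatic): no H
  1 × O: 1 H
  Total hydrogens = 7.
Molecular formula: C7H7FN2O3

C7H7FN2O3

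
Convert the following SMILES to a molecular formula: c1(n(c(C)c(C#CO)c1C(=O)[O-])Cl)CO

Heavy atoms from the SMILES: 9 C, 1 Cl, 1 N, 4 O.
Implicit hydrogens by atom environment:
  4 × C (aromatic): no H
  3 × C: no H
  2 × O: 1 H each → 2
  1 × C: 3 H
  1 × C: 2 H
  1 × Cl: no H
  1 × N (aromatic): no H
  1 × O: no H
  1 × O (charge -1): no H
  Total hydrogens = 7.
Net charge -1.
Molecular formula: C9H7ClNO4-

C9H7ClNO4-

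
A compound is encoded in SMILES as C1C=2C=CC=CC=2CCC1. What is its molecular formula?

Heavy atoms from the SMILES: 10 C.
Implicit hydrogens by atom environment:
  4 × C: 2 H each → 8
  4 × C (aromatic): 1 H each → 4
  2 × C (aromatic): no H
  Total hydrogens = 12.
Molecular formula: C10H12

C10H12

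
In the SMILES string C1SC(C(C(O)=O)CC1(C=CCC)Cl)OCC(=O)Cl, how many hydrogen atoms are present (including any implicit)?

Hydrogens are implicit in SMILES; fill each atom to its normal valence:
  4 × C: 2 H each → 8
  4 × C: 1 H each → 4
  3 × C: no H
  3 × O: no H
  2 × Cl: no H
  1 × C: 3 H
  1 × O: 1 H
  1 × S: no H
  Total hydrogens = 16.

16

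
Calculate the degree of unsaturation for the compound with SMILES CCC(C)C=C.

1

Molecular formula from the SMILES: C6H12.
DoU = (2C + 2 + N − H − X)/2 = (2·6 + 2 + 0 − 12 − 0)/2 = 2/2 = 1.
(Structurally: 0 ring(s) + 1 π bond(s) = 1.)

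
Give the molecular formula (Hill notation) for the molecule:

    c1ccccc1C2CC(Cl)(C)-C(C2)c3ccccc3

Heavy atoms from the SMILES: 18 C, 1 Cl.
Implicit hydrogens by atom environment:
  10 × C (aromatic): 1 H each → 10
  2 × C: 2 H each → 4
  2 × C: 1 H each → 2
  2 × C (aromatic): no H
  1 × C: 3 H
  1 × C: no H
  1 × Cl: no H
  Total hydrogens = 19.
Molecular formula: C18H19Cl

C18H19Cl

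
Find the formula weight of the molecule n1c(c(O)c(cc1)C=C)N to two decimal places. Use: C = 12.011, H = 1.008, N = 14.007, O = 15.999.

Molecular formula: C7H8N2O.
M = 7×12.011 + 8×1.008 + 2×14.007 + 1×15.999 = 136.15 g/mol.

136.15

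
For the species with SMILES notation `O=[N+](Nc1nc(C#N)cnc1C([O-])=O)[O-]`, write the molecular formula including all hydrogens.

C6H2N5O4-

Heavy atoms from the SMILES: 6 C, 5 N, 4 O.
Implicit hydrogens by atom environment:
  3 × C (aromatic): no H
  2 × C: no H
  2 × N (aromatic): no H
  2 × O: no H
  2 × O (charge -1): no H
  1 × C (aromatic): 1 H
  1 × N: 1 H
  1 × N: no H
  1 × N (charge +1): no H
  Total hydrogens = 2.
Net charge -1.
Molecular formula: C6H2N5O4-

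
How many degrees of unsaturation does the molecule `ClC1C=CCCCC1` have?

2

Molecular formula from the SMILES: C7H11Cl.
DoU = (2C + 2 + N − H − X)/2 = (2·7 + 2 + 0 − 11 − 1)/2 = 4/2 = 2.
(Structurally: 1 ring(s) + 1 π bond(s) = 2.)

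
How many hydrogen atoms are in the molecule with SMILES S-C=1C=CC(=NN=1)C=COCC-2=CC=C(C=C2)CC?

Hydrogens are implicit in SMILES; fill each atom to its normal valence:
  6 × C (aromatic): 1 H each → 6
  4 × C (aromatic): no H
  2 × C: 2 H each → 4
  2 × C: 1 H each → 2
  2 × N (aromatic): no H
  1 × C: 3 H
  1 × O: no H
  1 × S: 1 H
  Total hydrogens = 16.

16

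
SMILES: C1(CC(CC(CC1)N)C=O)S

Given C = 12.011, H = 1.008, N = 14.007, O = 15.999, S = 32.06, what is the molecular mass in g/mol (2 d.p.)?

Molecular formula: C8H15NOS.
M = 8×12.011 + 15×1.008 + 1×14.007 + 1×15.999 + 1×32.06 = 173.27 g/mol.

173.27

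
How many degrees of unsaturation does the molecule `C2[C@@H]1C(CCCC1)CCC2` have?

Molecular formula from the SMILES: C10H18.
DoU = (2C + 2 + N − H − X)/2 = (2·10 + 2 + 0 − 18 − 0)/2 = 4/2 = 2.
(Structurally: 2 ring(s) + 0 π bond(s) = 2.)

2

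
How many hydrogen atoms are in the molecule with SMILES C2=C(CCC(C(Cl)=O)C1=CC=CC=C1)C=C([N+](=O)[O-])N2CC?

17

Hydrogens are implicit in SMILES; fill each atom to its normal valence:
  7 × C (aromatic): 1 H each → 7
  3 × C: 2 H each → 6
  3 × C (aromatic): no H
  2 × O: no H
  1 × C: 3 H
  1 × C: 1 H
  1 × C: no H
  1 × Cl: no H
  1 × N (aromatic): no H
  1 × N (charge +1): no H
  1 × O (charge -1): no H
  Total hydrogens = 17.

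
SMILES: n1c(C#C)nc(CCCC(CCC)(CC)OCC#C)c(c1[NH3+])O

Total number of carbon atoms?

18

The symbol for carbon appears 18 times in the SMILES. Lowercase c denotes aromatic carbon and counts toward C.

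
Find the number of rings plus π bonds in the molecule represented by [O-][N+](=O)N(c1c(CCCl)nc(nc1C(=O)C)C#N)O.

Molecular formula from the SMILES: C9H8ClN5O4.
DoU = (2C + 2 + N − H − X)/2 = (2·9 + 2 + 5 − 8 − 1)/2 = 16/2 = 8.
(Structurally: 1 ring(s) + 7 π bond(s) = 8.)

8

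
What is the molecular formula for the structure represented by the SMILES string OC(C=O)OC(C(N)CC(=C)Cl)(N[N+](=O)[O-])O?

Heavy atoms from the SMILES: 7 C, 1 Cl, 3 N, 6 O.
Implicit hydrogens by atom environment:
  3 × C: 1 H each → 3
  3 × O: no H
  2 × C: 2 H each → 4
  2 × C: no H
  2 × O: 1 H each → 2
  1 × Cl: no H
  1 × N: 2 H
  1 × N: 1 H
  1 × N (charge +1): no H
  1 × O (charge -1): no H
  Total hydrogens = 12.
Molecular formula: C7H12ClN3O6

C7H12ClN3O6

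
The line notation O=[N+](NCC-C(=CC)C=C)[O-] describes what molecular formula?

C7H12N2O2

Heavy atoms from the SMILES: 7 C, 2 N, 2 O.
Implicit hydrogens by atom environment:
  3 × C: 2 H each → 6
  2 × C: 1 H each → 2
  1 × C: 3 H
  1 × C: no H
  1 × N: 1 H
  1 × N (charge +1): no H
  1 × O: no H
  1 × O (charge -1): no H
  Total hydrogens = 12.
Molecular formula: C7H12N2O2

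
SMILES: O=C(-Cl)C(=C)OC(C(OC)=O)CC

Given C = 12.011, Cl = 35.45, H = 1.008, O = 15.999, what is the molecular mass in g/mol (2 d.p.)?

Molecular formula: C8H11ClO4.
M = 8×12.011 + 1×35.45 + 11×1.008 + 4×15.999 = 206.62 g/mol.

206.62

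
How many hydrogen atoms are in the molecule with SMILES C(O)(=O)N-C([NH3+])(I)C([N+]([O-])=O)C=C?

9

Hydrogens are implicit in SMILES; fill each atom to its normal valence:
  2 × C: 1 H each → 2
  2 × C: no H
  2 × O: no H
  1 × C: 2 H
  1 × I: no H
  1 × N (charge +1): 3 H
  1 × N: 1 H
  1 × N (charge +1): no H
  1 × O: 1 H
  1 × O (charge -1): no H
  Total hydrogens = 9.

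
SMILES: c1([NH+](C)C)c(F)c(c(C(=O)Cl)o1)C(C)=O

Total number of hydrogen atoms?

10

Hydrogens are implicit in SMILES; fill each atom to its normal valence:
  4 × C (aromatic): no H
  3 × C: 3 H each → 9
  2 × C: no H
  2 × O: no H
  1 × Cl: no H
  1 × F: no H
  1 × N (charge +1): 1 H
  1 × O (aromatic): no H
  Total hydrogens = 10.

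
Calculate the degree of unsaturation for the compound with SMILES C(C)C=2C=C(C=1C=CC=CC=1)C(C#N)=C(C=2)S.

Molecular formula from the SMILES: C15H13NS.
DoU = (2C + 2 + N − H − X)/2 = (2·15 + 2 + 1 − 13 − 0)/2 = 20/2 = 10.
(Structurally: 2 ring(s) + 8 π bond(s) = 10.)

10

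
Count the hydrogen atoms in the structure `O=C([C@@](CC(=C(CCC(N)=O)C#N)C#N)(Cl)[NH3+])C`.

Hydrogens are implicit in SMILES; fill each atom to its normal valence:
  7 × C: no H
  3 × C: 2 H each → 6
  2 × N: no H
  2 × O: no H
  1 × C: 3 H
  1 × Cl: no H
  1 × N (charge +1): 3 H
  1 × N: 2 H
  Total hydrogens = 14.

14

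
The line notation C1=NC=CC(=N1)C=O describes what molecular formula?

Heavy atoms from the SMILES: 5 C, 2 N, 1 O.
Implicit hydrogens by atom environment:
  3 × C (aromatic): 1 H each → 3
  2 × N (aromatic): no H
  1 × C: 1 H
  1 × C (aromatic): no H
  1 × O: no H
  Total hydrogens = 4.
Molecular formula: C5H4N2O

C5H4N2O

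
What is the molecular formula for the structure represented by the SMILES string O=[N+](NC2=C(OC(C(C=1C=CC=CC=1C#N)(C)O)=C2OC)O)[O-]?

C14H13N3O6

Heavy atoms from the SMILES: 14 C, 3 N, 6 O.
Implicit hydrogens by atom environment:
  6 × C (aromatic): no H
  4 × C (aromatic): 1 H each → 4
  2 × C: 3 H each → 6
  2 × C: no H
  2 × O: 1 H each → 2
  2 × O: no H
  1 × N: 1 H
  1 × N: no H
  1 × N (charge +1): no H
  1 × O (aromatic): no H
  1 × O (charge -1): no H
  Total hydrogens = 13.
Molecular formula: C14H13N3O6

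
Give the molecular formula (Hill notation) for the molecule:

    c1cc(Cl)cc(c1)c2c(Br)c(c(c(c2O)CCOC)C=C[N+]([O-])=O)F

C17H14BrClFNO4

Heavy atoms from the SMILES: 1 Br, 17 C, 1 Cl, 1 F, 1 N, 4 O.
Implicit hydrogens by atom environment:
  8 × C (aromatic): no H
  4 × C (aromatic): 1 H each → 4
  2 × C: 2 H each → 4
  2 × C: 1 H each → 2
  2 × O: no H
  1 × Br: no H
  1 × C: 3 H
  1 × Cl: no H
  1 × F: no H
  1 × N (charge +1): no H
  1 × O: 1 H
  1 × O (charge -1): no H
  Total hydrogens = 14.
Molecular formula: C17H14BrClFNO4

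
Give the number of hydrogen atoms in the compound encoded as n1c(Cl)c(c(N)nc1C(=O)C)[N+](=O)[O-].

5

Hydrogens are implicit in SMILES; fill each atom to its normal valence:
  4 × C (aromatic): no H
  2 × N (aromatic): no H
  2 × O: no H
  1 × C: 3 H
  1 × C: no H
  1 × Cl: no H
  1 × N: 2 H
  1 × N (charge +1): no H
  1 × O (charge -1): no H
  Total hydrogens = 5.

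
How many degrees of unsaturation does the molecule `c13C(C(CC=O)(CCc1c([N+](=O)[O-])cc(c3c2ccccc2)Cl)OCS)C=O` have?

12

Molecular formula from the SMILES: C20H18ClNO5S.
DoU = (2C + 2 + N − H − X)/2 = (2·20 + 2 + 1 − 18 − 1)/2 = 24/2 = 12.
(Structurally: 3 ring(s) + 9 π bond(s) = 12.)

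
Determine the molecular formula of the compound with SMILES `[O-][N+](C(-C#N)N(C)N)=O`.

Heavy atoms from the SMILES: 3 C, 4 N, 2 O.
Implicit hydrogens by atom environment:
  2 × N: no H
  1 × C: 3 H
  1 × C: 1 H
  1 × C: no H
  1 × N: 2 H
  1 × N (charge +1): no H
  1 × O: no H
  1 × O (charge -1): no H
  Total hydrogens = 6.
Molecular formula: C3H6N4O2

C3H6N4O2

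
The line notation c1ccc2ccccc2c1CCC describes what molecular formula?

C13H14

Heavy atoms from the SMILES: 13 C.
Implicit hydrogens by atom environment:
  7 × C (aromatic): 1 H each → 7
  3 × C (aromatic): no H
  2 × C: 2 H each → 4
  1 × C: 3 H
  Total hydrogens = 14.
Molecular formula: C13H14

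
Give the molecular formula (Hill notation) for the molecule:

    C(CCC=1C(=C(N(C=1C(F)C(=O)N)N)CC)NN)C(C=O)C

C14H24FN5O2

Heavy atoms from the SMILES: 14 C, 1 F, 5 N, 2 O.
Implicit hydrogens by atom environment:
  4 × C: 2 H each → 8
  4 × C (aromatic): no H
  3 × C: 1 H each → 3
  3 × N: 2 H each → 6
  2 × C: 3 H each → 6
  2 × O: no H
  1 × C: no H
  1 × F: no H
  1 × N: 1 H
  1 × N (aromatic): no H
  Total hydrogens = 24.
Molecular formula: C14H24FN5O2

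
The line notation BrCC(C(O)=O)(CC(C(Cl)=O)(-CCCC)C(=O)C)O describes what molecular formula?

C12H18BrClO5

Heavy atoms from the SMILES: 1 Br, 12 C, 1 Cl, 5 O.
Implicit hydrogens by atom environment:
  5 × C: 2 H each → 10
  5 × C: no H
  3 × O: no H
  2 × C: 3 H each → 6
  2 × O: 1 H each → 2
  1 × Br: no H
  1 × Cl: no H
  Total hydrogens = 18.
Molecular formula: C12H18BrClO5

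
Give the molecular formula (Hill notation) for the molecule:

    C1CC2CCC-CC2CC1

Heavy atoms from the SMILES: 10 C.
Implicit hydrogens by atom environment:
  8 × C: 2 H each → 16
  2 × C: 1 H each → 2
  Total hydrogens = 18.
Molecular formula: C10H18

C10H18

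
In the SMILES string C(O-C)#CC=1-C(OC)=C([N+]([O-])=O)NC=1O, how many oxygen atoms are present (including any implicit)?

The symbol for oxygen appears 5 times in the SMILES.

5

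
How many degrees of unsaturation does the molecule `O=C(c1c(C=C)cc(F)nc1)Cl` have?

Molecular formula from the SMILES: C8H5ClFNO.
DoU = (2C + 2 + N − H − X)/2 = (2·8 + 2 + 1 − 5 − 2)/2 = 12/2 = 6.
(Structurally: 1 ring(s) + 5 π bond(s) = 6.)

6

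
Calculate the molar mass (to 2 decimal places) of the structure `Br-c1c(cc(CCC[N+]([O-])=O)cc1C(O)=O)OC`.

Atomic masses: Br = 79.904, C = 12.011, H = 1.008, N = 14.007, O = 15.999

318.12

Molecular formula: C11H12BrNO5.
M = 1×79.904 + 11×12.011 + 12×1.008 + 1×14.007 + 5×15.999 = 318.12 g/mol.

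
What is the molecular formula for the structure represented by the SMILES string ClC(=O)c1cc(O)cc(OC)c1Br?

Heavy atoms from the SMILES: 1 Br, 8 C, 1 Cl, 3 O.
Implicit hydrogens by atom environment:
  4 × C (aromatic): no H
  2 × C (aromatic): 1 H each → 2
  2 × O: no H
  1 × Br: no H
  1 × C: 3 H
  1 × C: no H
  1 × Cl: no H
  1 × O: 1 H
  Total hydrogens = 6.
Molecular formula: C8H6BrClO3

C8H6BrClO3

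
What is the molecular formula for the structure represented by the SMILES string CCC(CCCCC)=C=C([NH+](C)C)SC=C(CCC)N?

Heavy atoms from the SMILES: 17 C, 2 N, 1 S.
Implicit hydrogens by atom environment:
  7 × C: 2 H each → 14
  5 × C: 3 H each → 15
  4 × C: no H
  1 × C: 1 H
  1 × N: 2 H
  1 × N (charge +1): 1 H
  1 × S: no H
  Total hydrogens = 33.
Net charge +1.
Molecular formula: C17H33N2S+

C17H33N2S+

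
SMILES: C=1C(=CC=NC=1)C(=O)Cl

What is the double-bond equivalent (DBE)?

5

Molecular formula from the SMILES: C6H4ClNO.
DoU = (2C + 2 + N − H − X)/2 = (2·6 + 2 + 1 − 4 − 1)/2 = 10/2 = 5.
(Structurally: 1 ring(s) + 4 π bond(s) = 5.)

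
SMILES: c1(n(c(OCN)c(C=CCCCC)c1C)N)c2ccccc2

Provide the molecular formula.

Heavy atoms from the SMILES: 18 C, 3 N, 1 O.
Implicit hydrogens by atom environment:
  5 × C (aromatic): 1 H each → 5
  5 × C (aromatic): no H
  4 × C: 2 H each → 8
  2 × C: 3 H each → 6
  2 × C: 1 H each → 2
  2 × N: 2 H each → 4
  1 × N (aromatic): no H
  1 × O: no H
  Total hydrogens = 25.
Molecular formula: C18H25N3O

C18H25N3O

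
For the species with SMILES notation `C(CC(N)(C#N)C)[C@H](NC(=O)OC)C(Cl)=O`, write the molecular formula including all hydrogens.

Heavy atoms from the SMILES: 9 C, 1 Cl, 3 N, 3 O.
Implicit hydrogens by atom environment:
  4 × C: no H
  3 × O: no H
  2 × C: 3 H each → 6
  2 × C: 2 H each → 4
  1 × C: 1 H
  1 × Cl: no H
  1 × N: 2 H
  1 × N: 1 H
  1 × N: no H
  Total hydrogens = 14.
Molecular formula: C9H14ClN3O3

C9H14ClN3O3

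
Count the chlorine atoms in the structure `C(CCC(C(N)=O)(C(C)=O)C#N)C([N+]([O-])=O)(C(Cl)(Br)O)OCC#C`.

1

The symbol for chlorine appears 1 time in the SMILES.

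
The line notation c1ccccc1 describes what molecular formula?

C6H6

Heavy atoms from the SMILES: 6 C.
Implicit hydrogens by atom environment:
  6 × C (aromatic): 1 H each → 6
  Total hydrogens = 6.
Molecular formula: C6H6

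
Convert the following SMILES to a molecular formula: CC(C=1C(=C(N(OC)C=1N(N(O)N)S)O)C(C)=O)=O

C9H14N4O5S

Heavy atoms from the SMILES: 9 C, 4 N, 5 O, 1 S.
Implicit hydrogens by atom environment:
  4 × C (aromatic): no H
  3 × C: 3 H each → 9
  3 × O: no H
  2 × C: no H
  2 × N: no H
  2 × O: 1 H each → 2
  1 × N: 2 H
  1 × N (aromatic): no H
  1 × S: 1 H
  Total hydrogens = 14.
Molecular formula: C9H14N4O5S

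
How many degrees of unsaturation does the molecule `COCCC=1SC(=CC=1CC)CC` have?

Molecular formula from the SMILES: C11H18OS.
DoU = (2C + 2 + N − H − X)/2 = (2·11 + 2 + 0 − 18 − 0)/2 = 6/2 = 3.
(Structurally: 1 ring(s) + 2 π bond(s) = 3.)

3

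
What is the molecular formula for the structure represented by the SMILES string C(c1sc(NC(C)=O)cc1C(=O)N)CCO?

C10H14N2O3S

Heavy atoms from the SMILES: 10 C, 2 N, 3 O, 1 S.
Implicit hydrogens by atom environment:
  3 × C: 2 H each → 6
  3 × C (aromatic): no H
  2 × C: no H
  2 × O: no H
  1 × C: 3 H
  1 × C (aromatic): 1 H
  1 × N: 2 H
  1 × N: 1 H
  1 × O: 1 H
  1 × S (aromatic): no H
  Total hydrogens = 14.
Molecular formula: C10H14N2O3S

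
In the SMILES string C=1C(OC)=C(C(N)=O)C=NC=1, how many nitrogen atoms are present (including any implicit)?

2

The symbol for nitrogen appears 2 times in the SMILES.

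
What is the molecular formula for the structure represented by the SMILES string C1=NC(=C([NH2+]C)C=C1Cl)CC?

C8H12ClN2+

Heavy atoms from the SMILES: 8 C, 1 Cl, 2 N.
Implicit hydrogens by atom environment:
  3 × C (aromatic): no H
  2 × C: 3 H each → 6
  2 × C (aromatic): 1 H each → 2
  1 × C: 2 H
  1 × Cl: no H
  1 × N (charge +1): 2 H
  1 × N (aromatic): no H
  Total hydrogens = 12.
Net charge +1.
Molecular formula: C8H12ClN2+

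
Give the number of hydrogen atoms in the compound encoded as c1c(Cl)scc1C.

5

Hydrogens are implicit in SMILES; fill each atom to its normal valence:
  2 × C (aromatic): 1 H each → 2
  2 × C (aromatic): no H
  1 × C: 3 H
  1 × Cl: no H
  1 × S (aromatic): no H
  Total hydrogens = 5.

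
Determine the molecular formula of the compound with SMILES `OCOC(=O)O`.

Heavy atoms from the SMILES: 2 C, 4 O.
Implicit hydrogens by atom environment:
  2 × O: 1 H each → 2
  2 × O: no H
  1 × C: 2 H
  1 × C: no H
  Total hydrogens = 4.
Molecular formula: C2H4O4

C2H4O4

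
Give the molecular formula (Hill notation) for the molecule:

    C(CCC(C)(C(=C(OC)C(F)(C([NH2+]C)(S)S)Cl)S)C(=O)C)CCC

Heavy atoms from the SMILES: 16 C, 1 Cl, 1 F, 1 N, 2 O, 3 S.
Implicit hydrogens by atom environment:
  6 × C: no H
  5 × C: 3 H each → 15
  5 × C: 2 H each → 10
  3 × S: 1 H each → 3
  2 × O: no H
  1 × Cl: no H
  1 × F: no H
  1 × N (charge +1): 2 H
  Total hydrogens = 30.
Net charge +1.
Molecular formula: C16H30ClFNO2S3+

C16H30ClFNO2S3+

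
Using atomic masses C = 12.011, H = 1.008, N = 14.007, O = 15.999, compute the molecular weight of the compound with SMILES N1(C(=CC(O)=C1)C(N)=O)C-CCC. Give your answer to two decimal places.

182.22

Molecular formula: C9H14N2O2.
M = 9×12.011 + 14×1.008 + 2×14.007 + 2×15.999 = 182.22 g/mol.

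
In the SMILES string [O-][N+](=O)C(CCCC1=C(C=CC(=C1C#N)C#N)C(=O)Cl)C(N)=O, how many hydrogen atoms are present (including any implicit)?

Hydrogens are implicit in SMILES; fill each atom to its normal valence:
  4 × C (aromatic): no H
  4 × C: no H
  3 × C: 2 H each → 6
  3 × O: no H
  2 × C (aromatic): 1 H each → 2
  2 × N: no H
  1 × C: 1 H
  1 × Cl: no H
  1 × N: 2 H
  1 × N (charge +1): no H
  1 × O (charge -1): no H
  Total hydrogens = 11.

11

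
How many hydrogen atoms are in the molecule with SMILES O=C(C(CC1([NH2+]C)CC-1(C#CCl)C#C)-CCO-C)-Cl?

Hydrogens are implicit in SMILES; fill each atom to its normal valence:
  6 × C: no H
  4 × C: 2 H each → 8
  2 × C: 3 H each → 6
  2 × C: 1 H each → 2
  2 × Cl: no H
  2 × O: no H
  1 × N (charge +1): 2 H
  Total hydrogens = 18.

18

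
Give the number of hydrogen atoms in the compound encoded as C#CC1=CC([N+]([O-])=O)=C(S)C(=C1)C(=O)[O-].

Hydrogens are implicit in SMILES; fill each atom to its normal valence:
  4 × C (aromatic): no H
  2 × C (aromatic): 1 H each → 2
  2 × C: no H
  2 × O: no H
  2 × O (charge -1): no H
  1 × C: 1 H
  1 × N (charge +1): no H
  1 × S: 1 H
  Total hydrogens = 4.

4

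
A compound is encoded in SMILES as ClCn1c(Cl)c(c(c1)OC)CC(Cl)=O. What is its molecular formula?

C8H8Cl3NO2

Heavy atoms from the SMILES: 8 C, 3 Cl, 1 N, 2 O.
Implicit hydrogens by atom environment:
  3 × C (aromatic): no H
  3 × Cl: no H
  2 × C: 2 H each → 4
  2 × O: no H
  1 × C: 3 H
  1 × C (aromatic): 1 H
  1 × C: no H
  1 × N (aromatic): no H
  Total hydrogens = 8.
Molecular formula: C8H8Cl3NO2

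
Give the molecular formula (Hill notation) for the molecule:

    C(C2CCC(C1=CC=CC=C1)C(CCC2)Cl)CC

C17H25Cl

Heavy atoms from the SMILES: 17 C, 1 Cl.
Implicit hydrogens by atom environment:
  7 × C: 2 H each → 14
  5 × C (aromatic): 1 H each → 5
  3 × C: 1 H each → 3
  1 × C: 3 H
  1 × C (aromatic): no H
  1 × Cl: no H
  Total hydrogens = 25.
Molecular formula: C17H25Cl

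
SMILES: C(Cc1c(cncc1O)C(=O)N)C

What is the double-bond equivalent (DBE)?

5

Molecular formula from the SMILES: C9H12N2O2.
DoU = (2C + 2 + N − H − X)/2 = (2·9 + 2 + 2 − 12 − 0)/2 = 10/2 = 5.
(Structurally: 1 ring(s) + 4 π bond(s) = 5.)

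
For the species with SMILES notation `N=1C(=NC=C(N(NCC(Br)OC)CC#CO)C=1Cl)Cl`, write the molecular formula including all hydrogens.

C10H11BrCl2N4O2

Heavy atoms from the SMILES: 1 Br, 10 C, 2 Cl, 4 N, 2 O.
Implicit hydrogens by atom environment:
  3 × C (aromatic): no H
  2 × C: 2 H each → 4
  2 × C: no H
  2 × Cl: no H
  2 × N (aromatic): no H
  1 × Br: no H
  1 × C: 3 H
  1 × C (aromatic): 1 H
  1 × C: 1 H
  1 × N: 1 H
  1 × N: no H
  1 × O: 1 H
  1 × O: no H
  Total hydrogens = 11.
Molecular formula: C10H11BrCl2N4O2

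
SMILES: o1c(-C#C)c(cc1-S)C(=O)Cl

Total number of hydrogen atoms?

3

Hydrogens are implicit in SMILES; fill each atom to its normal valence:
  3 × C (aromatic): no H
  2 × C: no H
  1 × C (aromatic): 1 H
  1 × C: 1 H
  1 × Cl: no H
  1 × O (aromatic): no H
  1 × O: no H
  1 × S: 1 H
  Total hydrogens = 3.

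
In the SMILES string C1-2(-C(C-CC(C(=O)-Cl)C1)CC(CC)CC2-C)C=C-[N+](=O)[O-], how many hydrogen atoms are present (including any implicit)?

24

Hydrogens are implicit in SMILES; fill each atom to its normal valence:
  6 × C: 2 H each → 12
  6 × C: 1 H each → 6
  2 × C: 3 H each → 6
  2 × C: no H
  2 × O: no H
  1 × Cl: no H
  1 × N (charge +1): no H
  1 × O (charge -1): no H
  Total hydrogens = 24.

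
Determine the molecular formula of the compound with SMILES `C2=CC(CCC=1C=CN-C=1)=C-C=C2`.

C12H13N

Heavy atoms from the SMILES: 12 C, 1 N.
Implicit hydrogens by atom environment:
  8 × C (aromatic): 1 H each → 8
  2 × C: 2 H each → 4
  2 × C (aromatic): no H
  1 × N (aromatic): 1 H
  Total hydrogens = 13.
Molecular formula: C12H13N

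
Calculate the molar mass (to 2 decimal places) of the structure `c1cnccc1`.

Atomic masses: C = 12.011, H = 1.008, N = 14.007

Molecular formula: C5H5N.
M = 5×12.011 + 5×1.008 + 1×14.007 = 79.10 g/mol.

79.10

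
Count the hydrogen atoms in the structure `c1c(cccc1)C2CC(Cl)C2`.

11

Hydrogens are implicit in SMILES; fill each atom to its normal valence:
  5 × C (aromatic): 1 H each → 5
  2 × C: 2 H each → 4
  2 × C: 1 H each → 2
  1 × C (aromatic): no H
  1 × Cl: no H
  Total hydrogens = 11.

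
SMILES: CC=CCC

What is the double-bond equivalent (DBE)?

1

Molecular formula from the SMILES: C5H10.
DoU = (2C + 2 + N − H − X)/2 = (2·5 + 2 + 0 − 10 − 0)/2 = 2/2 = 1.
(Structurally: 0 ring(s) + 1 π bond(s) = 1.)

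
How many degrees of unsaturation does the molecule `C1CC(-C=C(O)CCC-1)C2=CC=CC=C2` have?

6

Molecular formula from the SMILES: C14H18O.
DoU = (2C + 2 + N − H − X)/2 = (2·14 + 2 + 0 − 18 − 0)/2 = 12/2 = 6.
(Structurally: 2 ring(s) + 4 π bond(s) = 6.)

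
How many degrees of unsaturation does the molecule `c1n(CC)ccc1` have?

3

Molecular formula from the SMILES: C6H9N.
DoU = (2C + 2 + N − H − X)/2 = (2·6 + 2 + 1 − 9 − 0)/2 = 6/2 = 3.
(Structurally: 1 ring(s) + 2 π bond(s) = 3.)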